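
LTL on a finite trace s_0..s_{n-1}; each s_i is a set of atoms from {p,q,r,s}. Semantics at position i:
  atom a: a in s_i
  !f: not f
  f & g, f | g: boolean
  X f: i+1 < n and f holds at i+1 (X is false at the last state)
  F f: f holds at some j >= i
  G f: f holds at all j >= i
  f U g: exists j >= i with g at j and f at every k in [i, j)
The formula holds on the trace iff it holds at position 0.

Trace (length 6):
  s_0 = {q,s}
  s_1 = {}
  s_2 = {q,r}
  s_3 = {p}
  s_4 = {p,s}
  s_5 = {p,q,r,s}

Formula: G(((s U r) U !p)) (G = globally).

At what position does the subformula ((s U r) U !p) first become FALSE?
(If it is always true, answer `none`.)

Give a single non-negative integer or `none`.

Answer: 3

Derivation:
s_0={q,s}: ((s U r) U !p)=True (s U r)=False s=True r=False !p=True p=False
s_1={}: ((s U r) U !p)=True (s U r)=False s=False r=False !p=True p=False
s_2={q,r}: ((s U r) U !p)=True (s U r)=True s=False r=True !p=True p=False
s_3={p}: ((s U r) U !p)=False (s U r)=False s=False r=False !p=False p=True
s_4={p,s}: ((s U r) U !p)=False (s U r)=True s=True r=False !p=False p=True
s_5={p,q,r,s}: ((s U r) U !p)=False (s U r)=True s=True r=True !p=False p=True
G(((s U r) U !p)) holds globally = False
First violation at position 3.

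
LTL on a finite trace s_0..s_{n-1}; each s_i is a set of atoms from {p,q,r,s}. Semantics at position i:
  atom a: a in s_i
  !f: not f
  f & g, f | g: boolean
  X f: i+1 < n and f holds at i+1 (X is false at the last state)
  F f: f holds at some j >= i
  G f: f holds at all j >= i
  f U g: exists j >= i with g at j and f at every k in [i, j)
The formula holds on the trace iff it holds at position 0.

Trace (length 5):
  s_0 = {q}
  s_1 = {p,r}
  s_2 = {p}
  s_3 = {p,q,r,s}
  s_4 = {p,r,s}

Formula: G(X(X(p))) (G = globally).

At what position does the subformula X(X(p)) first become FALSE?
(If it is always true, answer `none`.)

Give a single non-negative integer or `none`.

Answer: 3

Derivation:
s_0={q}: X(X(p))=True X(p)=True p=False
s_1={p,r}: X(X(p))=True X(p)=True p=True
s_2={p}: X(X(p))=True X(p)=True p=True
s_3={p,q,r,s}: X(X(p))=False X(p)=True p=True
s_4={p,r,s}: X(X(p))=False X(p)=False p=True
G(X(X(p))) holds globally = False
First violation at position 3.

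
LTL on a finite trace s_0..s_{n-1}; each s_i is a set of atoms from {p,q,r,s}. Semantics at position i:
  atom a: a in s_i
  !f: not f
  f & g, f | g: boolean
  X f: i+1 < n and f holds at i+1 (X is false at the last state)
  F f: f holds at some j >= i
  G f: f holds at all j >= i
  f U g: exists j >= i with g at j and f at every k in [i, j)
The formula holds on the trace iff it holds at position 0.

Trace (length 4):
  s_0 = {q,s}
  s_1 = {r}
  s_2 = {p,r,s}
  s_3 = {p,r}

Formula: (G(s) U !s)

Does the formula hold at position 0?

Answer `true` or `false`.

Answer: false

Derivation:
s_0={q,s}: (G(s) U !s)=False G(s)=False s=True !s=False
s_1={r}: (G(s) U !s)=True G(s)=False s=False !s=True
s_2={p,r,s}: (G(s) U !s)=False G(s)=False s=True !s=False
s_3={p,r}: (G(s) U !s)=True G(s)=False s=False !s=True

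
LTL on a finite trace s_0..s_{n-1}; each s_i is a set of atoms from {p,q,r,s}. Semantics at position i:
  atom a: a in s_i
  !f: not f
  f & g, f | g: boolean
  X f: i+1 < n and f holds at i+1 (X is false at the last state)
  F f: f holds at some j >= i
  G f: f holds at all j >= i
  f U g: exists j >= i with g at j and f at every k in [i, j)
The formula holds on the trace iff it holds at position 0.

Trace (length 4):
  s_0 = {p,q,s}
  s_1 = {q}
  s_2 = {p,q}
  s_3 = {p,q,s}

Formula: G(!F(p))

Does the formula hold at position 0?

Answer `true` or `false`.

s_0={p,q,s}: G(!F(p))=False !F(p)=False F(p)=True p=True
s_1={q}: G(!F(p))=False !F(p)=False F(p)=True p=False
s_2={p,q}: G(!F(p))=False !F(p)=False F(p)=True p=True
s_3={p,q,s}: G(!F(p))=False !F(p)=False F(p)=True p=True

Answer: false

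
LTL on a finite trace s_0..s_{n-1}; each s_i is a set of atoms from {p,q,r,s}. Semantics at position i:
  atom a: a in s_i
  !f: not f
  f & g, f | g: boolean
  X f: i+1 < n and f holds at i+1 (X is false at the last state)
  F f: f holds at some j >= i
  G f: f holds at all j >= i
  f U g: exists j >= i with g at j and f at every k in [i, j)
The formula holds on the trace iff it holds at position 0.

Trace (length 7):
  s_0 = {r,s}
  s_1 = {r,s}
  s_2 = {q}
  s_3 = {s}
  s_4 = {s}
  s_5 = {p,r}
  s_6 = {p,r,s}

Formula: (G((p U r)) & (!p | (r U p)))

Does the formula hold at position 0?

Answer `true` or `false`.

Answer: false

Derivation:
s_0={r,s}: (G((p U r)) & (!p | (r U p)))=False G((p U r))=False (p U r)=True p=False r=True (!p | (r U p))=True !p=True (r U p)=False
s_1={r,s}: (G((p U r)) & (!p | (r U p)))=False G((p U r))=False (p U r)=True p=False r=True (!p | (r U p))=True !p=True (r U p)=False
s_2={q}: (G((p U r)) & (!p | (r U p)))=False G((p U r))=False (p U r)=False p=False r=False (!p | (r U p))=True !p=True (r U p)=False
s_3={s}: (G((p U r)) & (!p | (r U p)))=False G((p U r))=False (p U r)=False p=False r=False (!p | (r U p))=True !p=True (r U p)=False
s_4={s}: (G((p U r)) & (!p | (r U p)))=False G((p U r))=False (p U r)=False p=False r=False (!p | (r U p))=True !p=True (r U p)=False
s_5={p,r}: (G((p U r)) & (!p | (r U p)))=True G((p U r))=True (p U r)=True p=True r=True (!p | (r U p))=True !p=False (r U p)=True
s_6={p,r,s}: (G((p U r)) & (!p | (r U p)))=True G((p U r))=True (p U r)=True p=True r=True (!p | (r U p))=True !p=False (r U p)=True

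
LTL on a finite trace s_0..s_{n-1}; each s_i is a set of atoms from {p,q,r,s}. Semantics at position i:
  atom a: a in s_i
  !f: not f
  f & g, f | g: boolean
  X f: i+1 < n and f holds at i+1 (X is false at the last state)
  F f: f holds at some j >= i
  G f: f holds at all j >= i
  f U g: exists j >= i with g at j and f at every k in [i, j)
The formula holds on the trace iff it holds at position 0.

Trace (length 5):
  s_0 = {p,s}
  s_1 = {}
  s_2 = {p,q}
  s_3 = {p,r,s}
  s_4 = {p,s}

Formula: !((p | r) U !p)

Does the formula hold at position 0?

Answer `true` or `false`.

Answer: false

Derivation:
s_0={p,s}: !((p | r) U !p)=False ((p | r) U !p)=True (p | r)=True p=True r=False !p=False
s_1={}: !((p | r) U !p)=False ((p | r) U !p)=True (p | r)=False p=False r=False !p=True
s_2={p,q}: !((p | r) U !p)=True ((p | r) U !p)=False (p | r)=True p=True r=False !p=False
s_3={p,r,s}: !((p | r) U !p)=True ((p | r) U !p)=False (p | r)=True p=True r=True !p=False
s_4={p,s}: !((p | r) U !p)=True ((p | r) U !p)=False (p | r)=True p=True r=False !p=False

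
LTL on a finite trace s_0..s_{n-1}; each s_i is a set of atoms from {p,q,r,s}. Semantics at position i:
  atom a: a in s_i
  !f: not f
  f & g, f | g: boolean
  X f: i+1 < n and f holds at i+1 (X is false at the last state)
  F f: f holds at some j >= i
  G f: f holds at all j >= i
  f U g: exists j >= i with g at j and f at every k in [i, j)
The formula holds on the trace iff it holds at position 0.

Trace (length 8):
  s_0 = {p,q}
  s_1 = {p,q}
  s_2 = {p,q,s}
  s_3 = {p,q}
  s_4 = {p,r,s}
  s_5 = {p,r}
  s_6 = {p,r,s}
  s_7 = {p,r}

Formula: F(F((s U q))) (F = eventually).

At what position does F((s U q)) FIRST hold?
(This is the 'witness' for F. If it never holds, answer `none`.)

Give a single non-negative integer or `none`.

Answer: 0

Derivation:
s_0={p,q}: F((s U q))=True (s U q)=True s=False q=True
s_1={p,q}: F((s U q))=True (s U q)=True s=False q=True
s_2={p,q,s}: F((s U q))=True (s U q)=True s=True q=True
s_3={p,q}: F((s U q))=True (s U q)=True s=False q=True
s_4={p,r,s}: F((s U q))=False (s U q)=False s=True q=False
s_5={p,r}: F((s U q))=False (s U q)=False s=False q=False
s_6={p,r,s}: F((s U q))=False (s U q)=False s=True q=False
s_7={p,r}: F((s U q))=False (s U q)=False s=False q=False
F(F((s U q))) holds; first witness at position 0.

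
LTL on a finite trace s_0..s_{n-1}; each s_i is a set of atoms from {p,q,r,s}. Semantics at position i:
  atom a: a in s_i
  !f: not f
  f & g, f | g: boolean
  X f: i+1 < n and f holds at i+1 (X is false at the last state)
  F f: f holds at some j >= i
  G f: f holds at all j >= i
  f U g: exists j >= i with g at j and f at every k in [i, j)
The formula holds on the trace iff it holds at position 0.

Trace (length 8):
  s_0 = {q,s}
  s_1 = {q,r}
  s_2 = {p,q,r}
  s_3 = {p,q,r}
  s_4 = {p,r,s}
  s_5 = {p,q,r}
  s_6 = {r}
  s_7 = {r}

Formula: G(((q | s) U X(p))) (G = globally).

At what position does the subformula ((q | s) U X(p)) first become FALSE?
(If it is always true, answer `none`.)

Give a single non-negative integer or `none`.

s_0={q,s}: ((q | s) U X(p))=True (q | s)=True q=True s=True X(p)=False p=False
s_1={q,r}: ((q | s) U X(p))=True (q | s)=True q=True s=False X(p)=True p=False
s_2={p,q,r}: ((q | s) U X(p))=True (q | s)=True q=True s=False X(p)=True p=True
s_3={p,q,r}: ((q | s) U X(p))=True (q | s)=True q=True s=False X(p)=True p=True
s_4={p,r,s}: ((q | s) U X(p))=True (q | s)=True q=False s=True X(p)=True p=True
s_5={p,q,r}: ((q | s) U X(p))=False (q | s)=True q=True s=False X(p)=False p=True
s_6={r}: ((q | s) U X(p))=False (q | s)=False q=False s=False X(p)=False p=False
s_7={r}: ((q | s) U X(p))=False (q | s)=False q=False s=False X(p)=False p=False
G(((q | s) U X(p))) holds globally = False
First violation at position 5.

Answer: 5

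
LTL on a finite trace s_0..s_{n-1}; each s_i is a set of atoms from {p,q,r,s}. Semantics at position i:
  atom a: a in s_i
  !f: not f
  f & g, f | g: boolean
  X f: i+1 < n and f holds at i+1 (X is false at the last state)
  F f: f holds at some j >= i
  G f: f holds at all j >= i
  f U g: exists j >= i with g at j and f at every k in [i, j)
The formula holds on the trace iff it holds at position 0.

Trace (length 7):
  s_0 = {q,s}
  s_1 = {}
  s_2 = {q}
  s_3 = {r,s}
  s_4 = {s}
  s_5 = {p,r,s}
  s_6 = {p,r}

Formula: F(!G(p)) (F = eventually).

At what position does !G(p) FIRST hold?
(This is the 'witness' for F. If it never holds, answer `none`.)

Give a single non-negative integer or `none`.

s_0={q,s}: !G(p)=True G(p)=False p=False
s_1={}: !G(p)=True G(p)=False p=False
s_2={q}: !G(p)=True G(p)=False p=False
s_3={r,s}: !G(p)=True G(p)=False p=False
s_4={s}: !G(p)=True G(p)=False p=False
s_5={p,r,s}: !G(p)=False G(p)=True p=True
s_6={p,r}: !G(p)=False G(p)=True p=True
F(!G(p)) holds; first witness at position 0.

Answer: 0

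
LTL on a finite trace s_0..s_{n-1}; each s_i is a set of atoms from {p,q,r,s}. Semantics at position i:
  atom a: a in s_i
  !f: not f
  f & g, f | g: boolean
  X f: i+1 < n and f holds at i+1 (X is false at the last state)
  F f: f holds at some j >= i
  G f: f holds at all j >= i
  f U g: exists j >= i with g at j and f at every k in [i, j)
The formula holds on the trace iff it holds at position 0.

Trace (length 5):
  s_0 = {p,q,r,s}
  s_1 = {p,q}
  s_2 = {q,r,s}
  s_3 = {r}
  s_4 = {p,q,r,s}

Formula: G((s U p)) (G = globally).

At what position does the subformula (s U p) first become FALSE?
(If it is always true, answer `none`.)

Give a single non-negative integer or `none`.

s_0={p,q,r,s}: (s U p)=True s=True p=True
s_1={p,q}: (s U p)=True s=False p=True
s_2={q,r,s}: (s U p)=False s=True p=False
s_3={r}: (s U p)=False s=False p=False
s_4={p,q,r,s}: (s U p)=True s=True p=True
G((s U p)) holds globally = False
First violation at position 2.

Answer: 2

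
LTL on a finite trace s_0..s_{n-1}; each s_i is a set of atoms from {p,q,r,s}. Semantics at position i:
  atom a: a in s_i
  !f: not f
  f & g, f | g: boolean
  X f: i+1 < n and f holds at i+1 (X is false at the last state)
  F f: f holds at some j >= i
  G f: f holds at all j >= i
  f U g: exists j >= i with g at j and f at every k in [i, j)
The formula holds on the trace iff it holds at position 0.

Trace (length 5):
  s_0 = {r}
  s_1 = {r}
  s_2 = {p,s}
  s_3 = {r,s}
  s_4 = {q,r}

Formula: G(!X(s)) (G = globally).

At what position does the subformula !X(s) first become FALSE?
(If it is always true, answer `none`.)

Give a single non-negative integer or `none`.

Answer: 1

Derivation:
s_0={r}: !X(s)=True X(s)=False s=False
s_1={r}: !X(s)=False X(s)=True s=False
s_2={p,s}: !X(s)=False X(s)=True s=True
s_3={r,s}: !X(s)=True X(s)=False s=True
s_4={q,r}: !X(s)=True X(s)=False s=False
G(!X(s)) holds globally = False
First violation at position 1.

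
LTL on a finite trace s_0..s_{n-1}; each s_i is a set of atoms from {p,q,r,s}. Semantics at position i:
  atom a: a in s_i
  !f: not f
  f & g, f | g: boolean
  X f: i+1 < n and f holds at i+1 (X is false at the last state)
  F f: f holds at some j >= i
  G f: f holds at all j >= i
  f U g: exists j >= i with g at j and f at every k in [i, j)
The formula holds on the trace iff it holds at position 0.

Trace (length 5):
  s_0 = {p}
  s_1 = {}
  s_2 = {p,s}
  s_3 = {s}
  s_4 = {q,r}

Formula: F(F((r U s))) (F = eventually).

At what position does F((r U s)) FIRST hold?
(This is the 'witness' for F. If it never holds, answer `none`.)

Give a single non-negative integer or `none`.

Answer: 0

Derivation:
s_0={p}: F((r U s))=True (r U s)=False r=False s=False
s_1={}: F((r U s))=True (r U s)=False r=False s=False
s_2={p,s}: F((r U s))=True (r U s)=True r=False s=True
s_3={s}: F((r U s))=True (r U s)=True r=False s=True
s_4={q,r}: F((r U s))=False (r U s)=False r=True s=False
F(F((r U s))) holds; first witness at position 0.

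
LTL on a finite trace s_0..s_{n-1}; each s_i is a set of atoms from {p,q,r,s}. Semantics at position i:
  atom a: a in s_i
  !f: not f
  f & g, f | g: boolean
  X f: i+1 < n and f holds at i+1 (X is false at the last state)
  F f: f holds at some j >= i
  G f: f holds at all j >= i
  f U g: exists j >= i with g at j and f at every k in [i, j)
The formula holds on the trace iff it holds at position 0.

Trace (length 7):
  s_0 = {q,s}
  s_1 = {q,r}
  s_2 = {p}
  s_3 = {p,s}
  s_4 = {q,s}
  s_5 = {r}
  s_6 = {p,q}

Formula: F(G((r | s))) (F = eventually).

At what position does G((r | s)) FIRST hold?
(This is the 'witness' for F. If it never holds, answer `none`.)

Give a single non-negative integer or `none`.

s_0={q,s}: G((r | s))=False (r | s)=True r=False s=True
s_1={q,r}: G((r | s))=False (r | s)=True r=True s=False
s_2={p}: G((r | s))=False (r | s)=False r=False s=False
s_3={p,s}: G((r | s))=False (r | s)=True r=False s=True
s_4={q,s}: G((r | s))=False (r | s)=True r=False s=True
s_5={r}: G((r | s))=False (r | s)=True r=True s=False
s_6={p,q}: G((r | s))=False (r | s)=False r=False s=False
F(G((r | s))) does not hold (no witness exists).

Answer: none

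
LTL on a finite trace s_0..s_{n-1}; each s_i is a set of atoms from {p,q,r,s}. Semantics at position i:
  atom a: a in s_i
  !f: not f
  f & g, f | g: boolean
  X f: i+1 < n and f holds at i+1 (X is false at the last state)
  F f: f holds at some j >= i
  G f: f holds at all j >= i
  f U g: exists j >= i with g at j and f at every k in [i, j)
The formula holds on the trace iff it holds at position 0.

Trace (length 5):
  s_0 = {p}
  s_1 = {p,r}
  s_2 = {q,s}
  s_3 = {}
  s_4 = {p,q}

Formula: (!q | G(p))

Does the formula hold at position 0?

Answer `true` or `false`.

s_0={p}: (!q | G(p))=True !q=True q=False G(p)=False p=True
s_1={p,r}: (!q | G(p))=True !q=True q=False G(p)=False p=True
s_2={q,s}: (!q | G(p))=False !q=False q=True G(p)=False p=False
s_3={}: (!q | G(p))=True !q=True q=False G(p)=False p=False
s_4={p,q}: (!q | G(p))=True !q=False q=True G(p)=True p=True

Answer: true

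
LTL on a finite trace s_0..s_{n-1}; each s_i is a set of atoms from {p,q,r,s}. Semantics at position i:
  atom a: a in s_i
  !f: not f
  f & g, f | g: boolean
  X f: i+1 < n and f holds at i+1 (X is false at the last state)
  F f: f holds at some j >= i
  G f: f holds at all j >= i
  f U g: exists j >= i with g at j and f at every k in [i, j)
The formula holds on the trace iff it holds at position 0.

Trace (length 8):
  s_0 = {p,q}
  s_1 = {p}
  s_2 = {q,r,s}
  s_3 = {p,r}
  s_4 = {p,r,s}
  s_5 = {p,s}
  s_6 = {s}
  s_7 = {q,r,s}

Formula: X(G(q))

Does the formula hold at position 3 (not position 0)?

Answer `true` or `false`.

s_0={p,q}: X(G(q))=False G(q)=False q=True
s_1={p}: X(G(q))=False G(q)=False q=False
s_2={q,r,s}: X(G(q))=False G(q)=False q=True
s_3={p,r}: X(G(q))=False G(q)=False q=False
s_4={p,r,s}: X(G(q))=False G(q)=False q=False
s_5={p,s}: X(G(q))=False G(q)=False q=False
s_6={s}: X(G(q))=True G(q)=False q=False
s_7={q,r,s}: X(G(q))=False G(q)=True q=True
Evaluating at position 3: result = False

Answer: false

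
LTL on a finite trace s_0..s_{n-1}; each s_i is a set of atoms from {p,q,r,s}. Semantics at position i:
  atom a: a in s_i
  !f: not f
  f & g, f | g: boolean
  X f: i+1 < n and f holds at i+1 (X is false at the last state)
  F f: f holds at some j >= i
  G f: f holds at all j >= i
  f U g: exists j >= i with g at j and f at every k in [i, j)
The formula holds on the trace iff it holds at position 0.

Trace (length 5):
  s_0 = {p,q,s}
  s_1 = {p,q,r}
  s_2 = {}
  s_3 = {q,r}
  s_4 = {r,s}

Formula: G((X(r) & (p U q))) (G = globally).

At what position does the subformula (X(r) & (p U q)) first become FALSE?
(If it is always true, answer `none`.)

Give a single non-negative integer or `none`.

Answer: 1

Derivation:
s_0={p,q,s}: (X(r) & (p U q))=True X(r)=True r=False (p U q)=True p=True q=True
s_1={p,q,r}: (X(r) & (p U q))=False X(r)=False r=True (p U q)=True p=True q=True
s_2={}: (X(r) & (p U q))=False X(r)=True r=False (p U q)=False p=False q=False
s_3={q,r}: (X(r) & (p U q))=True X(r)=True r=True (p U q)=True p=False q=True
s_4={r,s}: (X(r) & (p U q))=False X(r)=False r=True (p U q)=False p=False q=False
G((X(r) & (p U q))) holds globally = False
First violation at position 1.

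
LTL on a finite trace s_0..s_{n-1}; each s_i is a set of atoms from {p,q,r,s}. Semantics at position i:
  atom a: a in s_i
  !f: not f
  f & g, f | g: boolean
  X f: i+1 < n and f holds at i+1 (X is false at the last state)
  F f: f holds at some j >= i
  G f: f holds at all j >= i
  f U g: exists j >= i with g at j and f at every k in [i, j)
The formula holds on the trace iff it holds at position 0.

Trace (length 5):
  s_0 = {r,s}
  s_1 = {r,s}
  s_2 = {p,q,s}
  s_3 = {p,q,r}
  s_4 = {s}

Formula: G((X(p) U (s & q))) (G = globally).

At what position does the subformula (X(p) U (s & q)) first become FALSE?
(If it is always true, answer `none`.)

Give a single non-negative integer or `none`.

Answer: 0

Derivation:
s_0={r,s}: (X(p) U (s & q))=False X(p)=False p=False (s & q)=False s=True q=False
s_1={r,s}: (X(p) U (s & q))=True X(p)=True p=False (s & q)=False s=True q=False
s_2={p,q,s}: (X(p) U (s & q))=True X(p)=True p=True (s & q)=True s=True q=True
s_3={p,q,r}: (X(p) U (s & q))=False X(p)=False p=True (s & q)=False s=False q=True
s_4={s}: (X(p) U (s & q))=False X(p)=False p=False (s & q)=False s=True q=False
G((X(p) U (s & q))) holds globally = False
First violation at position 0.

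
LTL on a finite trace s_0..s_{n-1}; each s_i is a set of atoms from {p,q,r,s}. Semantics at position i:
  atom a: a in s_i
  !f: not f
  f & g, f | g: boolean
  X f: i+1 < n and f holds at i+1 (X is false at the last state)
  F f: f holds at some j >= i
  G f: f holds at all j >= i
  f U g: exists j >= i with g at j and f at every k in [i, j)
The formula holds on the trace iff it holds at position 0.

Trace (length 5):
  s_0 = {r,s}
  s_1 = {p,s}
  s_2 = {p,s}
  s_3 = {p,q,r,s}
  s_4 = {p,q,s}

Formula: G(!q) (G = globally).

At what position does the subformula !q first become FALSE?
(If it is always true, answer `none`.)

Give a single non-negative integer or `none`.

s_0={r,s}: !q=True q=False
s_1={p,s}: !q=True q=False
s_2={p,s}: !q=True q=False
s_3={p,q,r,s}: !q=False q=True
s_4={p,q,s}: !q=False q=True
G(!q) holds globally = False
First violation at position 3.

Answer: 3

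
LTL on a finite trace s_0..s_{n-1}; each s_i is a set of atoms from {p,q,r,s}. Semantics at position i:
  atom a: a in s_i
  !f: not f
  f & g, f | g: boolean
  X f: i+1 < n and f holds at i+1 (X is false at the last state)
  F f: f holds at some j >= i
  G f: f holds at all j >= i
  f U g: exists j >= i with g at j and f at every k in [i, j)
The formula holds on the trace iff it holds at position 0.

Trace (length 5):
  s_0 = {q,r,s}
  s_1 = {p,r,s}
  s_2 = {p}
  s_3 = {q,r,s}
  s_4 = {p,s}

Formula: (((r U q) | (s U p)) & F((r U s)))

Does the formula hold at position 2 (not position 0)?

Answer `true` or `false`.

s_0={q,r,s}: (((r U q) | (s U p)) & F((r U s)))=True ((r U q) | (s U p))=True (r U q)=True r=True q=True (s U p)=True s=True p=False F((r U s))=True (r U s)=True
s_1={p,r,s}: (((r U q) | (s U p)) & F((r U s)))=True ((r U q) | (s U p))=True (r U q)=False r=True q=False (s U p)=True s=True p=True F((r U s))=True (r U s)=True
s_2={p}: (((r U q) | (s U p)) & F((r U s)))=True ((r U q) | (s U p))=True (r U q)=False r=False q=False (s U p)=True s=False p=True F((r U s))=True (r U s)=False
s_3={q,r,s}: (((r U q) | (s U p)) & F((r U s)))=True ((r U q) | (s U p))=True (r U q)=True r=True q=True (s U p)=True s=True p=False F((r U s))=True (r U s)=True
s_4={p,s}: (((r U q) | (s U p)) & F((r U s)))=True ((r U q) | (s U p))=True (r U q)=False r=False q=False (s U p)=True s=True p=True F((r U s))=True (r U s)=True
Evaluating at position 2: result = True

Answer: true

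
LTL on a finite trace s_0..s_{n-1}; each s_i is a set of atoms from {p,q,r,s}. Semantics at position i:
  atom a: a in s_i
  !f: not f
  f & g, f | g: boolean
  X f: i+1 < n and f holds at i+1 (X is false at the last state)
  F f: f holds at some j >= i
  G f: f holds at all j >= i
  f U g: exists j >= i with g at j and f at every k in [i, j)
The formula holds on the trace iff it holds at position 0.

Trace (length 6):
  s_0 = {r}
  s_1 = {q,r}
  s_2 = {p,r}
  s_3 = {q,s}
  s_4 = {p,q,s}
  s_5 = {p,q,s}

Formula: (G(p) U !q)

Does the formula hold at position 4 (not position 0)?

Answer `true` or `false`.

Answer: false

Derivation:
s_0={r}: (G(p) U !q)=True G(p)=False p=False !q=True q=False
s_1={q,r}: (G(p) U !q)=False G(p)=False p=False !q=False q=True
s_2={p,r}: (G(p) U !q)=True G(p)=False p=True !q=True q=False
s_3={q,s}: (G(p) U !q)=False G(p)=False p=False !q=False q=True
s_4={p,q,s}: (G(p) U !q)=False G(p)=True p=True !q=False q=True
s_5={p,q,s}: (G(p) U !q)=False G(p)=True p=True !q=False q=True
Evaluating at position 4: result = False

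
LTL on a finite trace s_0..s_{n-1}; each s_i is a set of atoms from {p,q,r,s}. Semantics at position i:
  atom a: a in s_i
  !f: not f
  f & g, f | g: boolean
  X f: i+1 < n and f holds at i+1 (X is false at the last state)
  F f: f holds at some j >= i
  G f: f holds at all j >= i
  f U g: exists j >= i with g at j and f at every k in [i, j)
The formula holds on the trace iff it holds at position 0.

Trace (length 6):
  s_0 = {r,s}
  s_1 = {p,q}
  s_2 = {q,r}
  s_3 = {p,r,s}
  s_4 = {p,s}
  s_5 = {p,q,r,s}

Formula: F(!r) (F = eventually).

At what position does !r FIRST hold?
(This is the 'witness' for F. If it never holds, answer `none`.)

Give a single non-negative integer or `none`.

s_0={r,s}: !r=False r=True
s_1={p,q}: !r=True r=False
s_2={q,r}: !r=False r=True
s_3={p,r,s}: !r=False r=True
s_4={p,s}: !r=True r=False
s_5={p,q,r,s}: !r=False r=True
F(!r) holds; first witness at position 1.

Answer: 1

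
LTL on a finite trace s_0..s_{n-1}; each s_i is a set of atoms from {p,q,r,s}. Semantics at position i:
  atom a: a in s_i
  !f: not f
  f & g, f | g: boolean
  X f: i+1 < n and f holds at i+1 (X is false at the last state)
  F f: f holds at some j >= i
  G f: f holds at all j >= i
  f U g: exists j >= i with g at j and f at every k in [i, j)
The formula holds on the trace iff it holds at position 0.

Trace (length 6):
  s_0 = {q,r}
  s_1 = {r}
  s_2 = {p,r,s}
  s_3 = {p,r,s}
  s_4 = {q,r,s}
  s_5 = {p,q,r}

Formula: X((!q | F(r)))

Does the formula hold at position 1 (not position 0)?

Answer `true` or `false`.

s_0={q,r}: X((!q | F(r)))=True (!q | F(r))=True !q=False q=True F(r)=True r=True
s_1={r}: X((!q | F(r)))=True (!q | F(r))=True !q=True q=False F(r)=True r=True
s_2={p,r,s}: X((!q | F(r)))=True (!q | F(r))=True !q=True q=False F(r)=True r=True
s_3={p,r,s}: X((!q | F(r)))=True (!q | F(r))=True !q=True q=False F(r)=True r=True
s_4={q,r,s}: X((!q | F(r)))=True (!q | F(r))=True !q=False q=True F(r)=True r=True
s_5={p,q,r}: X((!q | F(r)))=False (!q | F(r))=True !q=False q=True F(r)=True r=True
Evaluating at position 1: result = True

Answer: true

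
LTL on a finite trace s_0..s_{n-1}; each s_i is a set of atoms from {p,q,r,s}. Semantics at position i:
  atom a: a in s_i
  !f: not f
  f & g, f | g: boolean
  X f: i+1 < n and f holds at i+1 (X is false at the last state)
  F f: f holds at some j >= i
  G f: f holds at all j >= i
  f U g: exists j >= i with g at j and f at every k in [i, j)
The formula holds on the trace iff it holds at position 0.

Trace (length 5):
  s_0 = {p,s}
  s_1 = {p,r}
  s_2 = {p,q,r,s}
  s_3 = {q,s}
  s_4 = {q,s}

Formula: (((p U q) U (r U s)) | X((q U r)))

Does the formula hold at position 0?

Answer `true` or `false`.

s_0={p,s}: (((p U q) U (r U s)) | X((q U r)))=True ((p U q) U (r U s))=True (p U q)=True p=True q=False (r U s)=True r=False s=True X((q U r))=True (q U r)=False
s_1={p,r}: (((p U q) U (r U s)) | X((q U r)))=True ((p U q) U (r U s))=True (p U q)=True p=True q=False (r U s)=True r=True s=False X((q U r))=True (q U r)=True
s_2={p,q,r,s}: (((p U q) U (r U s)) | X((q U r)))=True ((p U q) U (r U s))=True (p U q)=True p=True q=True (r U s)=True r=True s=True X((q U r))=False (q U r)=True
s_3={q,s}: (((p U q) U (r U s)) | X((q U r)))=True ((p U q) U (r U s))=True (p U q)=True p=False q=True (r U s)=True r=False s=True X((q U r))=False (q U r)=False
s_4={q,s}: (((p U q) U (r U s)) | X((q U r)))=True ((p U q) U (r U s))=True (p U q)=True p=False q=True (r U s)=True r=False s=True X((q U r))=False (q U r)=False

Answer: true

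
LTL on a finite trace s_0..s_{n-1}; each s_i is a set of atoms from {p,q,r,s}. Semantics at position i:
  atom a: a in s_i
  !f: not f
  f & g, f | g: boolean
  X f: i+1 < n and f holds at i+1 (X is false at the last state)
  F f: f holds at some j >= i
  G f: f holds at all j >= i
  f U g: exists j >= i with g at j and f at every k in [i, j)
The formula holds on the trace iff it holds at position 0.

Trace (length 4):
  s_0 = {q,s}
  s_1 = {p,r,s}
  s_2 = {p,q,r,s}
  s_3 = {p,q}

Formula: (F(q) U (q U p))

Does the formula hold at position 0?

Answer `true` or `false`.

Answer: true

Derivation:
s_0={q,s}: (F(q) U (q U p))=True F(q)=True q=True (q U p)=True p=False
s_1={p,r,s}: (F(q) U (q U p))=True F(q)=True q=False (q U p)=True p=True
s_2={p,q,r,s}: (F(q) U (q U p))=True F(q)=True q=True (q U p)=True p=True
s_3={p,q}: (F(q) U (q U p))=True F(q)=True q=True (q U p)=True p=True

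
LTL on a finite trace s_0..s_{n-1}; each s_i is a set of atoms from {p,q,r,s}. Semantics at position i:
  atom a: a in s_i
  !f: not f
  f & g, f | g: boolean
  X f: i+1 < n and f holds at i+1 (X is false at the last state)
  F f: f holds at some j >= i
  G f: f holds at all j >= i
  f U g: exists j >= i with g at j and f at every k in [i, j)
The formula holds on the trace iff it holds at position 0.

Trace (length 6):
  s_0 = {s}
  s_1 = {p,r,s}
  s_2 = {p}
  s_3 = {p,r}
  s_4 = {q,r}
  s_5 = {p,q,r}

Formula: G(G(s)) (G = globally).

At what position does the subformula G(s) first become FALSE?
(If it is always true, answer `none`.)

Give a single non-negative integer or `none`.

Answer: 0

Derivation:
s_0={s}: G(s)=False s=True
s_1={p,r,s}: G(s)=False s=True
s_2={p}: G(s)=False s=False
s_3={p,r}: G(s)=False s=False
s_4={q,r}: G(s)=False s=False
s_5={p,q,r}: G(s)=False s=False
G(G(s)) holds globally = False
First violation at position 0.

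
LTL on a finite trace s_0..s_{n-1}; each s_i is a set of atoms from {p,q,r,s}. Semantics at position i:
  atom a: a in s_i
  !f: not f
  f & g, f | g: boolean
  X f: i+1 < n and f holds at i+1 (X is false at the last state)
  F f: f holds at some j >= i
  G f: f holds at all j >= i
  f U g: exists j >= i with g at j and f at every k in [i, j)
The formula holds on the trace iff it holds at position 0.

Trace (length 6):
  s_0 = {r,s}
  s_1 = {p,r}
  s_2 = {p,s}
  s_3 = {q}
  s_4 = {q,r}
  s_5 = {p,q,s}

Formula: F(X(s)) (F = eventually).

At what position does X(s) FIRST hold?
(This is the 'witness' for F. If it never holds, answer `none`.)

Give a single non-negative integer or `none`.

Answer: 1

Derivation:
s_0={r,s}: X(s)=False s=True
s_1={p,r}: X(s)=True s=False
s_2={p,s}: X(s)=False s=True
s_3={q}: X(s)=False s=False
s_4={q,r}: X(s)=True s=False
s_5={p,q,s}: X(s)=False s=True
F(X(s)) holds; first witness at position 1.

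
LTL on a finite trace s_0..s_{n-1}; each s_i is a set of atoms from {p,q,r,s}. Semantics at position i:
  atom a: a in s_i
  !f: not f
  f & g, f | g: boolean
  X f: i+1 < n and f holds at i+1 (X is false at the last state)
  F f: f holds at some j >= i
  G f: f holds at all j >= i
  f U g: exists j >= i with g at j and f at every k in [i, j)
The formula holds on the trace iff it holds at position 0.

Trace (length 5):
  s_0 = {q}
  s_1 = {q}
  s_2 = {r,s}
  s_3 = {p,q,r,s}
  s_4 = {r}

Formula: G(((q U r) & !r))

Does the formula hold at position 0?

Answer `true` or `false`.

Answer: false

Derivation:
s_0={q}: G(((q U r) & !r))=False ((q U r) & !r)=True (q U r)=True q=True r=False !r=True
s_1={q}: G(((q U r) & !r))=False ((q U r) & !r)=True (q U r)=True q=True r=False !r=True
s_2={r,s}: G(((q U r) & !r))=False ((q U r) & !r)=False (q U r)=True q=False r=True !r=False
s_3={p,q,r,s}: G(((q U r) & !r))=False ((q U r) & !r)=False (q U r)=True q=True r=True !r=False
s_4={r}: G(((q U r) & !r))=False ((q U r) & !r)=False (q U r)=True q=False r=True !r=False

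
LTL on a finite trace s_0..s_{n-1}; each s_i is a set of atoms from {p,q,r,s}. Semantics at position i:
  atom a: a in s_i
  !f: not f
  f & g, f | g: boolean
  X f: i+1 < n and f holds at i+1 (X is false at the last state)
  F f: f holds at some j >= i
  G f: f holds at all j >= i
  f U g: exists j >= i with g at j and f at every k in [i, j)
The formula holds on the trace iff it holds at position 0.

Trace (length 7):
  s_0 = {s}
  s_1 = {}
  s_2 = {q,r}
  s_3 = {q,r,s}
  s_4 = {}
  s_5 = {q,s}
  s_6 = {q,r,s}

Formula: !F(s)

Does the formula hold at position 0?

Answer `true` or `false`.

Answer: false

Derivation:
s_0={s}: !F(s)=False F(s)=True s=True
s_1={}: !F(s)=False F(s)=True s=False
s_2={q,r}: !F(s)=False F(s)=True s=False
s_3={q,r,s}: !F(s)=False F(s)=True s=True
s_4={}: !F(s)=False F(s)=True s=False
s_5={q,s}: !F(s)=False F(s)=True s=True
s_6={q,r,s}: !F(s)=False F(s)=True s=True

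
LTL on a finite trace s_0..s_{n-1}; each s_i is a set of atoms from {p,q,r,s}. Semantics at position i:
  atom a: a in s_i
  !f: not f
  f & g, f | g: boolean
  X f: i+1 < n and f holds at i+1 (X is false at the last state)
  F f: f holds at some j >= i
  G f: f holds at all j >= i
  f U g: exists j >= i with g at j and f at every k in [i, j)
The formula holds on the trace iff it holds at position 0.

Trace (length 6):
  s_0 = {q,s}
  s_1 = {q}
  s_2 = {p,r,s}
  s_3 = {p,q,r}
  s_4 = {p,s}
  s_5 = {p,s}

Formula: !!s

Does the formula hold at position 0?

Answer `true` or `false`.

s_0={q,s}: !!s=True !s=False s=True
s_1={q}: !!s=False !s=True s=False
s_2={p,r,s}: !!s=True !s=False s=True
s_3={p,q,r}: !!s=False !s=True s=False
s_4={p,s}: !!s=True !s=False s=True
s_5={p,s}: !!s=True !s=False s=True

Answer: true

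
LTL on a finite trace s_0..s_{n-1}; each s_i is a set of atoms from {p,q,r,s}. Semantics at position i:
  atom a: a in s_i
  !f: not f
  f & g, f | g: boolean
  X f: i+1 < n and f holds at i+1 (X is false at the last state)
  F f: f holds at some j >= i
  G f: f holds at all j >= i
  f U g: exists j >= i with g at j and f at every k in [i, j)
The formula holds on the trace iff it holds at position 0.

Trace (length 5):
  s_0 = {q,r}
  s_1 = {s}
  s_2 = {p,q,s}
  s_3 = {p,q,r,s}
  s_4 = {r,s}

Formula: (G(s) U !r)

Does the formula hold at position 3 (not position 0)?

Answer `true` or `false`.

Answer: false

Derivation:
s_0={q,r}: (G(s) U !r)=False G(s)=False s=False !r=False r=True
s_1={s}: (G(s) U !r)=True G(s)=True s=True !r=True r=False
s_2={p,q,s}: (G(s) U !r)=True G(s)=True s=True !r=True r=False
s_3={p,q,r,s}: (G(s) U !r)=False G(s)=True s=True !r=False r=True
s_4={r,s}: (G(s) U !r)=False G(s)=True s=True !r=False r=True
Evaluating at position 3: result = False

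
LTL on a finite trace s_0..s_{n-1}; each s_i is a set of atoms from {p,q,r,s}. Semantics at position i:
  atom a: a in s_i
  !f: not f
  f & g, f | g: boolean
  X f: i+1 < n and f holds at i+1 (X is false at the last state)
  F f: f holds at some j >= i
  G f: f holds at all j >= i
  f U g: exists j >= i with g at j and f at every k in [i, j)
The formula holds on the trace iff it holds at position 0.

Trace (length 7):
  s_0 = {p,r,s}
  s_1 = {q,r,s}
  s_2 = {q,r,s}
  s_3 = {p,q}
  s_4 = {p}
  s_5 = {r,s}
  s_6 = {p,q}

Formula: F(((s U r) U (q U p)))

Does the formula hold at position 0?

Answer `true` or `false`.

s_0={p,r,s}: F(((s U r) U (q U p)))=True ((s U r) U (q U p))=True (s U r)=True s=True r=True (q U p)=True q=False p=True
s_1={q,r,s}: F(((s U r) U (q U p)))=True ((s U r) U (q U p))=True (s U r)=True s=True r=True (q U p)=True q=True p=False
s_2={q,r,s}: F(((s U r) U (q U p)))=True ((s U r) U (q U p))=True (s U r)=True s=True r=True (q U p)=True q=True p=False
s_3={p,q}: F(((s U r) U (q U p)))=True ((s U r) U (q U p))=True (s U r)=False s=False r=False (q U p)=True q=True p=True
s_4={p}: F(((s U r) U (q U p)))=True ((s U r) U (q U p))=True (s U r)=False s=False r=False (q U p)=True q=False p=True
s_5={r,s}: F(((s U r) U (q U p)))=True ((s U r) U (q U p))=True (s U r)=True s=True r=True (q U p)=False q=False p=False
s_6={p,q}: F(((s U r) U (q U p)))=True ((s U r) U (q U p))=True (s U r)=False s=False r=False (q U p)=True q=True p=True

Answer: true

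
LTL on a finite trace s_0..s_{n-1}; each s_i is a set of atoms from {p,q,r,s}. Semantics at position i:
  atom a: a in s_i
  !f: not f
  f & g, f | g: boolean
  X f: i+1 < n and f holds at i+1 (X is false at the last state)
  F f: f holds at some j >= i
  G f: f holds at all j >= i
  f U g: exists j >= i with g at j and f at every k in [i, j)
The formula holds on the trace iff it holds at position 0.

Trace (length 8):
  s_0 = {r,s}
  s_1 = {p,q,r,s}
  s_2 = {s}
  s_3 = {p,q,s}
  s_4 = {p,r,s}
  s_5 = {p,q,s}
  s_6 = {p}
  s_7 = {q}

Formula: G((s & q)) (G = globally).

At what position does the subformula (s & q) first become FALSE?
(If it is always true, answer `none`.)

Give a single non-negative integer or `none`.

Answer: 0

Derivation:
s_0={r,s}: (s & q)=False s=True q=False
s_1={p,q,r,s}: (s & q)=True s=True q=True
s_2={s}: (s & q)=False s=True q=False
s_3={p,q,s}: (s & q)=True s=True q=True
s_4={p,r,s}: (s & q)=False s=True q=False
s_5={p,q,s}: (s & q)=True s=True q=True
s_6={p}: (s & q)=False s=False q=False
s_7={q}: (s & q)=False s=False q=True
G((s & q)) holds globally = False
First violation at position 0.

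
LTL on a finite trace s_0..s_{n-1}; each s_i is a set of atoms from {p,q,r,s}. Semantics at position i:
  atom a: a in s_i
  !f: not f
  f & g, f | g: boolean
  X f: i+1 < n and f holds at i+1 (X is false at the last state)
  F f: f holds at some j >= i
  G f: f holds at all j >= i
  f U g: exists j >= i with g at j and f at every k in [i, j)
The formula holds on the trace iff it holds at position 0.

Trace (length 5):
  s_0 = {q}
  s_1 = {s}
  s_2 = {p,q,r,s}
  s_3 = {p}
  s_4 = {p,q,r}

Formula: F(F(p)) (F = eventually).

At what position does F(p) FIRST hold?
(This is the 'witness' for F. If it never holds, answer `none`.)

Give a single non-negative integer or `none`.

s_0={q}: F(p)=True p=False
s_1={s}: F(p)=True p=False
s_2={p,q,r,s}: F(p)=True p=True
s_3={p}: F(p)=True p=True
s_4={p,q,r}: F(p)=True p=True
F(F(p)) holds; first witness at position 0.

Answer: 0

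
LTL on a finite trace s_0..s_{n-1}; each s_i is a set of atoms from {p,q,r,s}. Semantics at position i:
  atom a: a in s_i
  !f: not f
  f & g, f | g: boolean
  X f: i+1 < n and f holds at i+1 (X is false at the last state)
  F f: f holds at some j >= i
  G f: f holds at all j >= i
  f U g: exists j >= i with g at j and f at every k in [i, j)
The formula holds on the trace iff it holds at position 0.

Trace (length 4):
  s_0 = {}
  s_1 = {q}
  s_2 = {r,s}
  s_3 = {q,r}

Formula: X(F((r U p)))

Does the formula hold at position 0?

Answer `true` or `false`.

Answer: false

Derivation:
s_0={}: X(F((r U p)))=False F((r U p))=False (r U p)=False r=False p=False
s_1={q}: X(F((r U p)))=False F((r U p))=False (r U p)=False r=False p=False
s_2={r,s}: X(F((r U p)))=False F((r U p))=False (r U p)=False r=True p=False
s_3={q,r}: X(F((r U p)))=False F((r U p))=False (r U p)=False r=True p=False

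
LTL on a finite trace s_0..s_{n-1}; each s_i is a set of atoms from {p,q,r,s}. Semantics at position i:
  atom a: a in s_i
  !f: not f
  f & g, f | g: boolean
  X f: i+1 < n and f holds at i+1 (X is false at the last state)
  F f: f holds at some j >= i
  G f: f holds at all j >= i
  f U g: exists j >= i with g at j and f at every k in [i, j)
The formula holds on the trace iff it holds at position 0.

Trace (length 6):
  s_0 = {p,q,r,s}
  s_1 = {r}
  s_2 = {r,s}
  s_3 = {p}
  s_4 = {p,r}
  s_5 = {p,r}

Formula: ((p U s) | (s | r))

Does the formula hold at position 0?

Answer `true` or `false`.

Answer: true

Derivation:
s_0={p,q,r,s}: ((p U s) | (s | r))=True (p U s)=True p=True s=True (s | r)=True r=True
s_1={r}: ((p U s) | (s | r))=True (p U s)=False p=False s=False (s | r)=True r=True
s_2={r,s}: ((p U s) | (s | r))=True (p U s)=True p=False s=True (s | r)=True r=True
s_3={p}: ((p U s) | (s | r))=False (p U s)=False p=True s=False (s | r)=False r=False
s_4={p,r}: ((p U s) | (s | r))=True (p U s)=False p=True s=False (s | r)=True r=True
s_5={p,r}: ((p U s) | (s | r))=True (p U s)=False p=True s=False (s | r)=True r=True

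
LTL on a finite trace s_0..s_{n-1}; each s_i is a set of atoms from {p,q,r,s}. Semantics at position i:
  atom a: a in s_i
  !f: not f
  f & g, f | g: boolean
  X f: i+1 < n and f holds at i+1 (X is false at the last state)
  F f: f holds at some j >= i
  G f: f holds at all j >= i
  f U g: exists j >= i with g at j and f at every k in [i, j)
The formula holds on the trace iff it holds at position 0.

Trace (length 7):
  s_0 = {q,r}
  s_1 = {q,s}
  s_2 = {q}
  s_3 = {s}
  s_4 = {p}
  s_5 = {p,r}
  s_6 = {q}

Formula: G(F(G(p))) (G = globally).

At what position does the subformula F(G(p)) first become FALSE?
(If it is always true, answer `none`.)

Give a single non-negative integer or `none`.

s_0={q,r}: F(G(p))=False G(p)=False p=False
s_1={q,s}: F(G(p))=False G(p)=False p=False
s_2={q}: F(G(p))=False G(p)=False p=False
s_3={s}: F(G(p))=False G(p)=False p=False
s_4={p}: F(G(p))=False G(p)=False p=True
s_5={p,r}: F(G(p))=False G(p)=False p=True
s_6={q}: F(G(p))=False G(p)=False p=False
G(F(G(p))) holds globally = False
First violation at position 0.

Answer: 0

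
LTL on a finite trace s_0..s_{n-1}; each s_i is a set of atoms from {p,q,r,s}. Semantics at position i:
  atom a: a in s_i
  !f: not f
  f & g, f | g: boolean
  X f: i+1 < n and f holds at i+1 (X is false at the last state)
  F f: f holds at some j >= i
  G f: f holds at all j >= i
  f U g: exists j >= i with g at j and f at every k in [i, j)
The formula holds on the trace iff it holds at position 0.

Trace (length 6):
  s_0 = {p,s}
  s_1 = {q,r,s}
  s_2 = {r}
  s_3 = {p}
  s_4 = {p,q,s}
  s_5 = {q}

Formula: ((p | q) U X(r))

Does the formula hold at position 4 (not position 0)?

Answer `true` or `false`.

s_0={p,s}: ((p | q) U X(r))=True (p | q)=True p=True q=False X(r)=True r=False
s_1={q,r,s}: ((p | q) U X(r))=True (p | q)=True p=False q=True X(r)=True r=True
s_2={r}: ((p | q) U X(r))=False (p | q)=False p=False q=False X(r)=False r=True
s_3={p}: ((p | q) U X(r))=False (p | q)=True p=True q=False X(r)=False r=False
s_4={p,q,s}: ((p | q) U X(r))=False (p | q)=True p=True q=True X(r)=False r=False
s_5={q}: ((p | q) U X(r))=False (p | q)=True p=False q=True X(r)=False r=False
Evaluating at position 4: result = False

Answer: false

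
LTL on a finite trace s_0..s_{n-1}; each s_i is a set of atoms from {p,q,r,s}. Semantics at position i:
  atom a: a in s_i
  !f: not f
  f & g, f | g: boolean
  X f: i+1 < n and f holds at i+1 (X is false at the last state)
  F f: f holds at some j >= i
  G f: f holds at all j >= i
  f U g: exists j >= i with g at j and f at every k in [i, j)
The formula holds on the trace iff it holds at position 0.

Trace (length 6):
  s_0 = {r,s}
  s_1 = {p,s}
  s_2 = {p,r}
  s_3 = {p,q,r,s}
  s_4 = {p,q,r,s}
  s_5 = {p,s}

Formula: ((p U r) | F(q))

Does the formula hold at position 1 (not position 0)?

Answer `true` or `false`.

Answer: true

Derivation:
s_0={r,s}: ((p U r) | F(q))=True (p U r)=True p=False r=True F(q)=True q=False
s_1={p,s}: ((p U r) | F(q))=True (p U r)=True p=True r=False F(q)=True q=False
s_2={p,r}: ((p U r) | F(q))=True (p U r)=True p=True r=True F(q)=True q=False
s_3={p,q,r,s}: ((p U r) | F(q))=True (p U r)=True p=True r=True F(q)=True q=True
s_4={p,q,r,s}: ((p U r) | F(q))=True (p U r)=True p=True r=True F(q)=True q=True
s_5={p,s}: ((p U r) | F(q))=False (p U r)=False p=True r=False F(q)=False q=False
Evaluating at position 1: result = True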